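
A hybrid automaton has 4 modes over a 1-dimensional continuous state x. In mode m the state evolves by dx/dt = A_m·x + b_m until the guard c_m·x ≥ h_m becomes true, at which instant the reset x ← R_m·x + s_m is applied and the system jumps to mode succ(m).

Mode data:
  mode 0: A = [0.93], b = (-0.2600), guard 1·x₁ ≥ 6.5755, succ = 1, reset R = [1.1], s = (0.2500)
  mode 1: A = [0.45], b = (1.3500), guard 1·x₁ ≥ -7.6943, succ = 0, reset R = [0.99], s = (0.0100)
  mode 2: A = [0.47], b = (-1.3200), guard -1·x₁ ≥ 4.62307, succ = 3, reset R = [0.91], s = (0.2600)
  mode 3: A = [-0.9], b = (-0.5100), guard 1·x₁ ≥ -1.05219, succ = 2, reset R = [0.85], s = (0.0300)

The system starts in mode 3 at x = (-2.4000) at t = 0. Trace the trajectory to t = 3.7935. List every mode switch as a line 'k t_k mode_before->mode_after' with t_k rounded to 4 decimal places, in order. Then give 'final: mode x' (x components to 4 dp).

1 1.4763 3->2
2 2.9758 2->3
final: 3 -2.1860

Mode 3: guard c·x = -1.0522 hit at Δt = 1.4763 (t = 1.4763), x⁻ = (-1.0522) → reset → x⁺ = (-0.8644), jump to mode 2
Mode 2: guard c·x = 4.6231 hit at Δt = 1.4995 (t = 2.9758), x⁻ = (-4.6231) → reset → x⁺ = (-3.9470), jump to mode 3
Mode 3: flow for 0.8177 to horizon, guard not reached → x = (-2.1860)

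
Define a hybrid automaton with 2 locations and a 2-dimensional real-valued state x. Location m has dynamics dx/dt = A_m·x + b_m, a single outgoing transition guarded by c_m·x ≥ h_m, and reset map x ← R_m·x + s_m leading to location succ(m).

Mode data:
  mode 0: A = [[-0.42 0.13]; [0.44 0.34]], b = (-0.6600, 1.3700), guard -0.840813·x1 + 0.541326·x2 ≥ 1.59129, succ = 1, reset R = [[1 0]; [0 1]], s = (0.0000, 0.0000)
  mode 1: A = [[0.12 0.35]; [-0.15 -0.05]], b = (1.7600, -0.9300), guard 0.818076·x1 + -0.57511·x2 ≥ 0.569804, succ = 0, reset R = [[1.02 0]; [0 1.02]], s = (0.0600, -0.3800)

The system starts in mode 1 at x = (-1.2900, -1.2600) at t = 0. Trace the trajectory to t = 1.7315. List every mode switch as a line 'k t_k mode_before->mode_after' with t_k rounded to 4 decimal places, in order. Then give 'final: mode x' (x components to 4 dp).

1 0.6741 1->0
final: 0 -1.0885 -1.7949

Mode 1: guard c·x = 0.5698 hit at Δt = 0.6741 (t = 0.6741), x⁻ = (-0.5301, -1.7449) → reset → x⁺ = (-0.4807, -2.1598), jump to mode 0
Mode 0: flow for 1.0574 to horizon, guard not reached → x = (-1.0885, -1.7949)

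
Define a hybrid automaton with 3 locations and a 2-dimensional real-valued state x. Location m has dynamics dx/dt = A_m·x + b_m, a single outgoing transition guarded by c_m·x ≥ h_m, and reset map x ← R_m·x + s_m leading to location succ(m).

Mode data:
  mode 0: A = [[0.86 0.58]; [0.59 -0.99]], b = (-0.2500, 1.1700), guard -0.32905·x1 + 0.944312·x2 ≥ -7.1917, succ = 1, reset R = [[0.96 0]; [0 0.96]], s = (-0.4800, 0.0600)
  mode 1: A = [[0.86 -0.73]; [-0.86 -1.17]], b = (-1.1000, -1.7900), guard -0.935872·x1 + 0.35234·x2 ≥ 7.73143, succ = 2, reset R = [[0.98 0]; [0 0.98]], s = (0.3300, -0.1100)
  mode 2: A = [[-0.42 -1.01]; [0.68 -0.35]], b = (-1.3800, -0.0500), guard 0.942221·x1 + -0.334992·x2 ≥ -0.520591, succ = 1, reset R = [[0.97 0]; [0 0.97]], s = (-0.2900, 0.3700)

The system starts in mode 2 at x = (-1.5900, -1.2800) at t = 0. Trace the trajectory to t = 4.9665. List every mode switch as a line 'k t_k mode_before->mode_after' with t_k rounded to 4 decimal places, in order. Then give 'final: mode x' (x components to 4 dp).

Mode 2: guard c·x = -0.5206 hit at Δt = 0.6946 (t = 0.6946), x⁻ = (-1.1222, -1.6023) → reset → x⁺ = (-1.3785, -1.1842), jump to mode 1
Mode 1: guard c·x = 7.7314 hit at Δt = 1.5629 (t = 2.2575), x⁻ = (-7.7523, 1.3516) → reset → x⁺ = (-7.2673, 1.2146), jump to mode 2
Mode 2: guard c·x = -0.5206 hit at Δt = 1.8587 (t = 4.1162), x⁻ = (-1.8940, -3.7733) → reset → x⁺ = (-2.1272, -3.2901), jump to mode 1
Mode 1: flow for 0.8503 to horizon, guard not reached → x = (-3.8657, -0.8322)

1 0.6946 2->1
2 2.2575 1->2
3 4.1162 2->1
final: 1 -3.8657 -0.8322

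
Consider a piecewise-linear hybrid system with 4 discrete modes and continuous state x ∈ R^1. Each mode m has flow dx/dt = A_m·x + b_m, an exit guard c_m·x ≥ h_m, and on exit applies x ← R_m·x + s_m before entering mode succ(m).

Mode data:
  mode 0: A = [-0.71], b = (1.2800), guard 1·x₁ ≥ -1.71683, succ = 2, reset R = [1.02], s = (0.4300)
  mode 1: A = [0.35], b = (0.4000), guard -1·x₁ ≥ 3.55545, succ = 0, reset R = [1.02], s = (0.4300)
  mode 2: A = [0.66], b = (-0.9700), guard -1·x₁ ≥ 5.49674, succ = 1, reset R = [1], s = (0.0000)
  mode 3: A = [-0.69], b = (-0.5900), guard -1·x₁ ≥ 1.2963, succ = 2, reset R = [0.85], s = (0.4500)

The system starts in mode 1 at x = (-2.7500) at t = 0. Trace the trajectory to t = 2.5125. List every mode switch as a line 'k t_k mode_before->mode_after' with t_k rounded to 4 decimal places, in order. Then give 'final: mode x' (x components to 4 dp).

1 1.1607 1->0
2 1.6550 0->2
final: 2 -3.4454

Mode 1: guard c·x = 3.5554 hit at Δt = 1.1607 (t = 1.1607), x⁻ = (-3.5555) → reset → x⁺ = (-3.1966), jump to mode 0
Mode 0: guard c·x = -1.7168 hit at Δt = 0.4943 (t = 1.6550), x⁻ = (-1.7168) → reset → x⁺ = (-1.3212), jump to mode 2
Mode 2: flow for 0.8575 to horizon, guard not reached → x = (-3.4454)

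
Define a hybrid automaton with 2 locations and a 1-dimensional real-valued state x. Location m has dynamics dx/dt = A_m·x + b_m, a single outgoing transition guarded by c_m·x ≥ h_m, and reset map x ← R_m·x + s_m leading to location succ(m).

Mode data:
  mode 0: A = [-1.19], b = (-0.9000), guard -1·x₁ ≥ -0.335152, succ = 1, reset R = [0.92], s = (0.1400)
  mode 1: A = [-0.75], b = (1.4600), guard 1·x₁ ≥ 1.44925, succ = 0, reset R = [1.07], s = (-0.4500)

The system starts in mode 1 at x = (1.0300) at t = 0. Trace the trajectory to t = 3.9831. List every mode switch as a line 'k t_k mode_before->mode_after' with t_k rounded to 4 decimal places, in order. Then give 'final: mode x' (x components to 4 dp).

Mode 1: guard c·x = 1.4492 hit at Δt = 0.8151 (t = 0.8151), x⁻ = (1.4492) → reset → x⁺ = (1.1007), jump to mode 0
Mode 0: guard c·x = -0.3352 hit at Δt = 0.4466 (t = 1.2617), x⁻ = (0.3352) → reset → x⁺ = (0.4483), jump to mode 1
Mode 1: guard c·x = 1.4492 hit at Δt = 1.4702 (t = 2.7319), x⁻ = (1.4492) → reset → x⁺ = (1.1007), jump to mode 0
Mode 0: guard c·x = -0.3352 hit at Δt = 0.4466 (t = 3.1785), x⁻ = (0.3352) → reset → x⁺ = (0.4483), jump to mode 1
Mode 1: flow for 0.8046 to horizon, guard not reached → x = (1.1272)

1 0.8151 1->0
2 1.2617 0->1
3 2.7319 1->0
4 3.1785 0->1
final: 1 1.1272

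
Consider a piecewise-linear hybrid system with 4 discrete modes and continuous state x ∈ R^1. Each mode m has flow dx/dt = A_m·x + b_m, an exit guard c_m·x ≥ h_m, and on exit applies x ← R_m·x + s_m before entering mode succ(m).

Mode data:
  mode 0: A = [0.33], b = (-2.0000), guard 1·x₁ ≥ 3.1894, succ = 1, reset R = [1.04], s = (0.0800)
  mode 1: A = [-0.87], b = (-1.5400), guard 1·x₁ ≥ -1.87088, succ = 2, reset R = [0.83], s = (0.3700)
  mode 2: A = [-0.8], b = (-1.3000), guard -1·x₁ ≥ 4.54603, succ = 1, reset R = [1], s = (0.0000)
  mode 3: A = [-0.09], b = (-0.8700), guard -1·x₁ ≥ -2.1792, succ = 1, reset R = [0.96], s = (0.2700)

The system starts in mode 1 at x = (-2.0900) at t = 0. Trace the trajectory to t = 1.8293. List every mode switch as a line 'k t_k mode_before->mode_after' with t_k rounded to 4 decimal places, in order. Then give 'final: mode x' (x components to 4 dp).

1 1.3278 1->2
final: 2 -1.3290

Mode 1: guard c·x = -1.8709 hit at Δt = 1.3278 (t = 1.3278), x⁻ = (-1.8709) → reset → x⁺ = (-1.1828), jump to mode 2
Mode 2: flow for 0.5015 to horizon, guard not reached → x = (-1.3290)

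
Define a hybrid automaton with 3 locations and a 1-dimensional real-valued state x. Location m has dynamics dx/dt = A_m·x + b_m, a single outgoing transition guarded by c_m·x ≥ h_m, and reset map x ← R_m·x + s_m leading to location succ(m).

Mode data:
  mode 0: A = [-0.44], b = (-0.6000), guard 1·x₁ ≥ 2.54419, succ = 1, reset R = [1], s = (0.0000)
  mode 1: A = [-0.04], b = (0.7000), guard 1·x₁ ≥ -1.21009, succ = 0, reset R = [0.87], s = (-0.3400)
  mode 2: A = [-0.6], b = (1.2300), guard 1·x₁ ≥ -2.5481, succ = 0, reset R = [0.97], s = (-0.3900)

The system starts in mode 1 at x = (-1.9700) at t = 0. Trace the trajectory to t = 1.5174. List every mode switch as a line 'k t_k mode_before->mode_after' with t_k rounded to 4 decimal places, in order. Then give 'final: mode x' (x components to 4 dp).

1 0.9953 1->0
final: 0 -1.3868

Mode 1: guard c·x = -1.2101 hit at Δt = 0.9953 (t = 0.9953), x⁻ = (-1.2101) → reset → x⁺ = (-1.3928), jump to mode 0
Mode 0: flow for 0.5221 to horizon, guard not reached → x = (-1.3868)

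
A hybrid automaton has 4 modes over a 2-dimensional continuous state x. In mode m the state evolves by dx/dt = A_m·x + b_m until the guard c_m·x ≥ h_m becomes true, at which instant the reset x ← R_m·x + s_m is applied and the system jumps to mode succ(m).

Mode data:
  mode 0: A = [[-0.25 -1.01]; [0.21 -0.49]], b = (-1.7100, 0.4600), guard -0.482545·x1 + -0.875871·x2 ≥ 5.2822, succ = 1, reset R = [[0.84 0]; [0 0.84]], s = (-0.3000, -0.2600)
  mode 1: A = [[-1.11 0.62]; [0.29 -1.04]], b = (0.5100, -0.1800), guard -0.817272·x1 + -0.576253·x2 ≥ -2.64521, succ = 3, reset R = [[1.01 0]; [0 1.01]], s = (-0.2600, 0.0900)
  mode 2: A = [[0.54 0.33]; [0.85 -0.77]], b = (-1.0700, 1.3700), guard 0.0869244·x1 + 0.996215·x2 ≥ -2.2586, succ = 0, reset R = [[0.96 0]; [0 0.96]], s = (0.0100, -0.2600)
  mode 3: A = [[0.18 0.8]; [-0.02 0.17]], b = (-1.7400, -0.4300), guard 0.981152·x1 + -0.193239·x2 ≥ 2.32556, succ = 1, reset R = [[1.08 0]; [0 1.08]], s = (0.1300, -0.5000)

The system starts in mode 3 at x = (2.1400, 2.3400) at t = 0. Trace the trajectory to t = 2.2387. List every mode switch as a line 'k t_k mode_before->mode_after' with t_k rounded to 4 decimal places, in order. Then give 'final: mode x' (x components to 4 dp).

1 1.2520 3->1
2 1.8160 1->3
final: 3 1.9541 1.3153

Mode 3: guard c·x = 2.3256 hit at Δt = 1.2520 (t = 1.2520), x⁻ = (2.8087, 2.2264) → reset → x⁺ = (3.1634, 1.9046), jump to mode 1
Mode 1: guard c·x = -2.6452 hit at Δt = 0.5640 (t = 1.8160), x⁻ = (2.3110, 1.3128) → reset → x⁺ = (2.0741, 1.4160), jump to mode 3
Mode 3: flow for 0.4227 to horizon, guard not reached → x = (1.9541, 1.3153)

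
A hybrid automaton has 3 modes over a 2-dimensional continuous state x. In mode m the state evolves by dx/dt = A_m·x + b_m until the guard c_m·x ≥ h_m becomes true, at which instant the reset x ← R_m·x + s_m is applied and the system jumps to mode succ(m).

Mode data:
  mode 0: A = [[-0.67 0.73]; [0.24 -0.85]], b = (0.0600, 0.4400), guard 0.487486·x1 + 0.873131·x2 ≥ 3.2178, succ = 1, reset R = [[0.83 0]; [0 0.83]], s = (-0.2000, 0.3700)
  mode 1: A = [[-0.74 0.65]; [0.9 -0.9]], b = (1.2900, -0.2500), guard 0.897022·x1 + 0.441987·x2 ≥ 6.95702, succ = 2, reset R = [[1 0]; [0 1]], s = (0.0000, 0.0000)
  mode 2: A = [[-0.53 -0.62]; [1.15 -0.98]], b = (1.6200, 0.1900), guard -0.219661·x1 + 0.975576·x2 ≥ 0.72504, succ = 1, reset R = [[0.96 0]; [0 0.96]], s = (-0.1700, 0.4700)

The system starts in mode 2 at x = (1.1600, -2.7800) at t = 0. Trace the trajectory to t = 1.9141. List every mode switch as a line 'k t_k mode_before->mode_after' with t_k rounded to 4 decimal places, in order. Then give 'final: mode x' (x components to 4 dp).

1 1.3509 2->1
final: 1 2.4237 1.7861

Mode 2: guard c·x = 0.7250 hit at Δt = 1.3509 (t = 1.3509), x⁻ = (2.2548, 1.2509) → reset → x⁺ = (1.9946, 1.6709), jump to mode 1
Mode 1: flow for 0.5632 to horizon, guard not reached → x = (2.4237, 1.7861)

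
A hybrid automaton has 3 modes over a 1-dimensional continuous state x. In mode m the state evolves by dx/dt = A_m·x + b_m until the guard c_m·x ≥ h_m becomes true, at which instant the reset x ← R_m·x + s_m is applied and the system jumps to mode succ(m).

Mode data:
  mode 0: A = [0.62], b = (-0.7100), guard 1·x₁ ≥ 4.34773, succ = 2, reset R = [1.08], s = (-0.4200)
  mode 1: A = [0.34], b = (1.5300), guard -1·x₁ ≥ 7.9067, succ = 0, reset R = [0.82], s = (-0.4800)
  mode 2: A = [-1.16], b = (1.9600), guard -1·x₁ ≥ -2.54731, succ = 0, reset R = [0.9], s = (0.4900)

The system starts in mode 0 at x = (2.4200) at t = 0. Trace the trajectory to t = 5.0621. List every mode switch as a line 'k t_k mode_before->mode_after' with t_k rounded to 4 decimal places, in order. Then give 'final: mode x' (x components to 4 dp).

Mode 0: guard c·x = 4.3477 hit at Δt = 1.4857 (t = 1.4857), x⁻ = (4.3477) → reset → x⁺ = (4.2755), jump to mode 2
Mode 2: guard c·x = -2.5473 hit at Δt = 0.9514 (t = 2.4371), x⁻ = (2.5473) → reset → x⁺ = (2.7826), jump to mode 0
Mode 0: guard c·x = 4.3477 hit at Δt = 1.0820 (t = 3.5191), x⁻ = (4.3477) → reset → x⁺ = (4.2755), jump to mode 2
Mode 2: guard c·x = -2.5473 hit at Δt = 0.9514 (t = 4.4705), x⁻ = (2.5473) → reset → x⁺ = (2.7826), jump to mode 0
Mode 0: flow for 0.5916 to horizon, guard not reached → x = (3.5081)

1 1.4857 0->2
2 2.4371 2->0
3 3.5191 0->2
4 4.4705 2->0
final: 0 3.5081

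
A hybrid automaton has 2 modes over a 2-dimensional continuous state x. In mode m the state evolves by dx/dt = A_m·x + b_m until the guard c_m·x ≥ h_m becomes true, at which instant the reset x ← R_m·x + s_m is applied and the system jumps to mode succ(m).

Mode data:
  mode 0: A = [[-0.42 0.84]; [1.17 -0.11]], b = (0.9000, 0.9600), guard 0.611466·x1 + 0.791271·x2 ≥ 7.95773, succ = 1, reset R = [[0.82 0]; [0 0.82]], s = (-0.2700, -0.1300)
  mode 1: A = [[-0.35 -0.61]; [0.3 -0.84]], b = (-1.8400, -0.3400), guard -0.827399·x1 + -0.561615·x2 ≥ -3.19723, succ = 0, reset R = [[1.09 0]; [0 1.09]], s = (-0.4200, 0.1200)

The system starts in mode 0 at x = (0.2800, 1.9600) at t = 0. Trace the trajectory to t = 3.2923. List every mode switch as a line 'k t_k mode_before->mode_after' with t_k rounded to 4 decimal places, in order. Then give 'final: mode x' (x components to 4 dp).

Mode 0: guard c·x = 7.9577 hit at Δt = 1.4266 (t = 1.4266), x⁻ = (4.6401, 6.4712) → reset → x⁺ = (3.5348, 5.1764), jump to mode 1
Mode 1: guard c·x = -3.1972 hit at Δt = 0.4147 (t = 1.8413), x⁻ = (1.3011, 3.7760) → reset → x⁺ = (0.9982, 4.2359), jump to mode 0
Mode 0: guard c·x = 7.9577 hit at Δt = 0.7563 (t = 2.5976), x⁻ = (4.2281, 6.7896) → reset → x⁺ = (3.1970, 5.4375), jump to mode 1
Mode 1: guard c·x = -3.1972 hit at Δt = 0.3802 (t = 2.9779), x⁻ = (1.1215, 4.0407) → reset → x⁺ = (0.8024, 4.5243), jump to mode 0
Mode 0: flow for 0.3144 to horizon, guard not reached → x = (2.1639, 5.2049)

1 1.4266 0->1
2 1.8413 1->0
3 2.5976 0->1
4 2.9779 1->0
final: 0 2.1639 5.2049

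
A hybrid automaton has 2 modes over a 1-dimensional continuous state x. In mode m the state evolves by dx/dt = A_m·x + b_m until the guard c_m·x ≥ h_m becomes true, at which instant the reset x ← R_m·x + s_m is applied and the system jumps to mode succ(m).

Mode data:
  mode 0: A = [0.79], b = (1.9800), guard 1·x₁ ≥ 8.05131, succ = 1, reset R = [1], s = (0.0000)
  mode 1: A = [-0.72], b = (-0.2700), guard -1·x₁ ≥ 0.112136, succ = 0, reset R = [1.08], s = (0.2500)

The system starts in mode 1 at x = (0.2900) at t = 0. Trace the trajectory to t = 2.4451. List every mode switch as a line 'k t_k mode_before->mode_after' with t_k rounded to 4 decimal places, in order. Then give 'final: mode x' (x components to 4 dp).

1 1.2891 1->0
final: 0 4.0617

Mode 1: guard c·x = 0.1121 hit at Δt = 1.2891 (t = 1.2891), x⁻ = (-0.1121) → reset → x⁺ = (0.1289), jump to mode 0
Mode 0: flow for 1.1560 to horizon, guard not reached → x = (4.0617)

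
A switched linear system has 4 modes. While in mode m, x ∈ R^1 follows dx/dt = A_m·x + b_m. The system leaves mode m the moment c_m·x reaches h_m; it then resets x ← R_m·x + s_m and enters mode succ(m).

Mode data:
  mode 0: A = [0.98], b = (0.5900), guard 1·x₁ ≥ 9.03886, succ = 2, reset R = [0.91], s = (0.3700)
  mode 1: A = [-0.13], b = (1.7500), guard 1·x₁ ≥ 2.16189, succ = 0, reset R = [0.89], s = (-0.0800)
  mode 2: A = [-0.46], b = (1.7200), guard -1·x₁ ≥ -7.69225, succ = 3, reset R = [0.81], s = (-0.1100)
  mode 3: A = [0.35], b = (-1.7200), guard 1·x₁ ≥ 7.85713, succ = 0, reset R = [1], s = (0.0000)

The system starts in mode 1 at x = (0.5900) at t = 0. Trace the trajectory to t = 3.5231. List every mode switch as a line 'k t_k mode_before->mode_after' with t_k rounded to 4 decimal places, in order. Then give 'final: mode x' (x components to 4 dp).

1 1.0019 1->0
2 2.4014 0->2
3 2.8487 2->3
final: 3 6.4419

Mode 1: guard c·x = 2.1619 hit at Δt = 1.0019 (t = 1.0019), x⁻ = (2.1619) → reset → x⁺ = (1.8441), jump to mode 0
Mode 0: guard c·x = 9.0389 hit at Δt = 1.3995 (t = 2.4014), x⁻ = (9.0389) → reset → x⁺ = (8.5954), jump to mode 2
Mode 2: guard c·x = -7.6922 hit at Δt = 0.4473 (t = 2.8487), x⁻ = (7.6923) → reset → x⁺ = (6.1207), jump to mode 3
Mode 3: flow for 0.6744 to horizon, guard not reached → x = (6.4419)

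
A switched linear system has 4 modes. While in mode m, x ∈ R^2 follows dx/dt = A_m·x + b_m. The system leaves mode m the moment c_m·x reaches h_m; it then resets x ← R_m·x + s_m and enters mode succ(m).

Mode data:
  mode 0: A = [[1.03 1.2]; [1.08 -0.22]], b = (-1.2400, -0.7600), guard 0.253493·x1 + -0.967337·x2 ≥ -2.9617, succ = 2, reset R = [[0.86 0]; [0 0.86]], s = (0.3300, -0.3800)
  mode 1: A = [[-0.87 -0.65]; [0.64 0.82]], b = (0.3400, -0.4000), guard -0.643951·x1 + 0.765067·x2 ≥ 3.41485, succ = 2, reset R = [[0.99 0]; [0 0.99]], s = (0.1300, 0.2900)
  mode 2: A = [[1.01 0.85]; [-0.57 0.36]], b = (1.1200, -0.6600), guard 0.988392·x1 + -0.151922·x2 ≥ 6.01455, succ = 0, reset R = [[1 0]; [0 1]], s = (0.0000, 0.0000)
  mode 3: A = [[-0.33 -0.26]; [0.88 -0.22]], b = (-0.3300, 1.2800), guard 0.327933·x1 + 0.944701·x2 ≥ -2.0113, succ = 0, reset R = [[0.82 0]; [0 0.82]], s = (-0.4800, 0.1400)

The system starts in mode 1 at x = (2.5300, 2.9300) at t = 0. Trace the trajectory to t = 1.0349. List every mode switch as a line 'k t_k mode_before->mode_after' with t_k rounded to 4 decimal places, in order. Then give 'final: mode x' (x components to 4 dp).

1 0.5363 1->2
final: 2 4.8439 5.0890

Mode 1: guard c·x = 3.4148 hit at Δt = 0.5363 (t = 0.5363), x⁻ = (0.6141, 4.9804) → reset → x⁺ = (0.7380, 5.2206), jump to mode 2
Mode 2: flow for 0.4986 to horizon, guard not reached → x = (4.8439, 5.0890)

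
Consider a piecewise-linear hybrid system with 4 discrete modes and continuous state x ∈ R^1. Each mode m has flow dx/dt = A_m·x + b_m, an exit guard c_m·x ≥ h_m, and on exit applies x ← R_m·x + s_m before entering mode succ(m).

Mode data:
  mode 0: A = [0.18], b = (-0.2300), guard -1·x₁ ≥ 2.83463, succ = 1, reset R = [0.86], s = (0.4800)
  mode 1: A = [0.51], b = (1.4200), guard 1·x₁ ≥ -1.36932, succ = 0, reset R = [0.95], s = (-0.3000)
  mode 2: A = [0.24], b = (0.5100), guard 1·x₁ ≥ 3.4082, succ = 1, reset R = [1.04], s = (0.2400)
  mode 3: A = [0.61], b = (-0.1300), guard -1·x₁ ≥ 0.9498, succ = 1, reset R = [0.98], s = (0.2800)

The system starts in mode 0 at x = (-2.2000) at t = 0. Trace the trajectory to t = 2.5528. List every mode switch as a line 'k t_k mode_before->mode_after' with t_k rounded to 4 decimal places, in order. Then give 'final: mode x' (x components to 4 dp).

Mode 0: guard c·x = 2.8346 hit at Δt = 0.9312 (t = 0.9312), x⁻ = (-2.8346) → reset → x⁺ = (-1.9578), jump to mode 1
Mode 1: guard c·x = -1.3693 hit at Δt = 1.0542 (t = 1.9854), x⁻ = (-1.3693) → reset → x⁺ = (-1.6009), jump to mode 0
Mode 0: flow for 0.5674 to horizon, guard not reached → x = (-1.9104)

1 0.9312 0->1
2 1.9854 1->0
final: 0 -1.9104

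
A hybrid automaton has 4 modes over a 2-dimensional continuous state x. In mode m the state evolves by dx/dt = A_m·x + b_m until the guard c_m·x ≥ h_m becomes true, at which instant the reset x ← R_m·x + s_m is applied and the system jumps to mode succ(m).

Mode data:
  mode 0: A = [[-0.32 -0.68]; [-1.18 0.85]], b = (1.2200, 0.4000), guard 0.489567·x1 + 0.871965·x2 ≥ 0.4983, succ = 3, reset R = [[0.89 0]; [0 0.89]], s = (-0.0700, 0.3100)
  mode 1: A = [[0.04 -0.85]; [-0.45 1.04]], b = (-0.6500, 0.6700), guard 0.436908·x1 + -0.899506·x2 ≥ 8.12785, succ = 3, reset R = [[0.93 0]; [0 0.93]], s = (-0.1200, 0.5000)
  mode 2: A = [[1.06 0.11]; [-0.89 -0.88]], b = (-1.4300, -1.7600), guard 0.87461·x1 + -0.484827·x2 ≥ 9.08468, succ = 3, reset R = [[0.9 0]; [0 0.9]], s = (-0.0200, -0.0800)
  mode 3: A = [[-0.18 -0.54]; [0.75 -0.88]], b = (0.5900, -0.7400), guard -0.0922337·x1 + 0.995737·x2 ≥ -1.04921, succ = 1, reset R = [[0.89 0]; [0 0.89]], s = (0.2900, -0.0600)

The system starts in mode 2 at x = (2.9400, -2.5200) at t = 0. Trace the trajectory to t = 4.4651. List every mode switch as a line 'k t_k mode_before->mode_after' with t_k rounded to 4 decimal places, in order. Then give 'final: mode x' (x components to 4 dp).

1 1.4207 2->3
2 2.1453 3->1
3 3.1043 1->3
4 3.6755 3->1
final: 1 8.0692 -4.0417

Mode 2: guard c·x = 9.0847 hit at Δt = 1.4207 (t = 1.4207), x⁻ = (7.1882, -5.7708) → reset → x⁺ = (6.4493, -5.2737), jump to mode 3
Mode 3: guard c·x = -1.0492 hit at Δt = 0.7246 (t = 2.1453), x⁻ = (6.9980, -0.4055) → reset → x⁺ = (6.5182, -0.4209), jump to mode 1
Mode 1: guard c·x = 8.1279 hit at Δt = 0.9590 (t = 3.1043), x⁻ = (8.0661, -5.1180) → reset → x⁺ = (7.3815, -4.2598), jump to mode 3
Mode 3: guard c·x = -1.0492 hit at Δt = 0.5712 (t = 3.6755), x⁻ = (7.6005, -0.3497) → reset → x⁺ = (7.0545, -0.3712), jump to mode 1
Mode 1: flow for 0.7896 to horizon, guard not reached → x = (8.0692, -4.0417)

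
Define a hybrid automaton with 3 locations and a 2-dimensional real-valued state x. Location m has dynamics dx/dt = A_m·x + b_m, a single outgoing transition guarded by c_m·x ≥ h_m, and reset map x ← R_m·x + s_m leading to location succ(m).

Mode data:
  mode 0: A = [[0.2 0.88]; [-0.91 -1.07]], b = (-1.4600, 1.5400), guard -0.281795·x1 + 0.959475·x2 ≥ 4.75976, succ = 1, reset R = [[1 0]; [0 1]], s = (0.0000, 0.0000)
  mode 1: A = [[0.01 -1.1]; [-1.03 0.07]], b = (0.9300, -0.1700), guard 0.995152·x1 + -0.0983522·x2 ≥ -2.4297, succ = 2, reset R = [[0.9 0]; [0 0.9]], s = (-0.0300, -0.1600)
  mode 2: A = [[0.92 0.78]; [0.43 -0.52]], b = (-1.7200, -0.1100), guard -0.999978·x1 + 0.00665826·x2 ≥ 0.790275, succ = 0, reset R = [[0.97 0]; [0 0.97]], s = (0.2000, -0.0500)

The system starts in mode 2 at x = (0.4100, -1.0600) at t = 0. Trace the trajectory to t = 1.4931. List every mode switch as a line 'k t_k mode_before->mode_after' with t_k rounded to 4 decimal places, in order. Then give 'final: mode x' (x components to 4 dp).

Mode 2: guard c·x = 0.7903 hit at Δt = 0.4616 (t = 0.4616), x⁻ = (-0.7964, -0.9106) → reset → x⁺ = (-0.5725, -0.9332), jump to mode 0
Mode 0: flow for 1.0315 to horizon, guard not reached → x = (-1.9918, 1.5444)

1 0.4616 2->0
final: 0 -1.9918 1.5444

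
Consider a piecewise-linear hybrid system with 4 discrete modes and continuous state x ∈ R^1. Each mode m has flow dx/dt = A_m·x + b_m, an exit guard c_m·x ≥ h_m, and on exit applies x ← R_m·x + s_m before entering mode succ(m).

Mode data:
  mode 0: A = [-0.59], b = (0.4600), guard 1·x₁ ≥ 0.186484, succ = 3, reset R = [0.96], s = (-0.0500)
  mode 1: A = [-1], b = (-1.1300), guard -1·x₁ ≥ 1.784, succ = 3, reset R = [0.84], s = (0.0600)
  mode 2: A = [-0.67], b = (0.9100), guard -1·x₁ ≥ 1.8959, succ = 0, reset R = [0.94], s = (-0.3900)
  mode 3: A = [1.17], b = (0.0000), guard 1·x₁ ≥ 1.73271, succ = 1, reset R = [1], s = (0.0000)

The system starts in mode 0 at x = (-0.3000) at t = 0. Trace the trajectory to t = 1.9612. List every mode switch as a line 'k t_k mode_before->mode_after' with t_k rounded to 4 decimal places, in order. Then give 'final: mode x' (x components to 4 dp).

Mode 0: guard c·x = 0.1865 hit at Δt = 1.0151 (t = 1.0151), x⁻ = (0.1865) → reset → x⁺ = (0.1290), jump to mode 3
Mode 3: flow for 0.9461 to horizon, guard not reached → x = (0.3903)

1 1.0151 0->3
final: 3 0.3903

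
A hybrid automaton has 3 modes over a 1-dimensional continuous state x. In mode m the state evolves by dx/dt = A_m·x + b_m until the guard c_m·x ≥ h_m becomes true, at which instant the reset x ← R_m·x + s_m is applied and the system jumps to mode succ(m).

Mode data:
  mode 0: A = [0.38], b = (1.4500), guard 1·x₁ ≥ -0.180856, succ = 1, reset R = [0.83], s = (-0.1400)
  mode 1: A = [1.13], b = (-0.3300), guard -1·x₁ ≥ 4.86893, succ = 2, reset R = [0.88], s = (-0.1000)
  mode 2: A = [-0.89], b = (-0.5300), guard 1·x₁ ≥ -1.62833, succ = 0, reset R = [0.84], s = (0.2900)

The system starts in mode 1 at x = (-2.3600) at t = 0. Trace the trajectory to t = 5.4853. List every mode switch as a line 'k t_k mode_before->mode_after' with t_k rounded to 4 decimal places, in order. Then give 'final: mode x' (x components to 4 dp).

1 0.5892 1->2
2 2.0497 2->0
3 2.7954 0->1
4 4.7265 1->2
final: 2 -2.5242

Mode 1: guard c·x = 4.8689 hit at Δt = 0.5892 (t = 0.5892), x⁻ = (-4.8689) → reset → x⁺ = (-4.3847), jump to mode 2
Mode 2: guard c·x = -1.6283 hit at Δt = 1.4605 (t = 2.0497), x⁻ = (-1.6283) → reset → x⁺ = (-1.0778), jump to mode 0
Mode 0: guard c·x = -0.1809 hit at Δt = 0.7457 (t = 2.7954), x⁻ = (-0.1809) → reset → x⁺ = (-0.2901), jump to mode 1
Mode 1: guard c·x = 4.8689 hit at Δt = 1.9311 (t = 4.7265), x⁻ = (-4.8689) → reset → x⁺ = (-4.3847), jump to mode 2
Mode 2: flow for 0.7588 to horizon, guard not reached → x = (-2.5242)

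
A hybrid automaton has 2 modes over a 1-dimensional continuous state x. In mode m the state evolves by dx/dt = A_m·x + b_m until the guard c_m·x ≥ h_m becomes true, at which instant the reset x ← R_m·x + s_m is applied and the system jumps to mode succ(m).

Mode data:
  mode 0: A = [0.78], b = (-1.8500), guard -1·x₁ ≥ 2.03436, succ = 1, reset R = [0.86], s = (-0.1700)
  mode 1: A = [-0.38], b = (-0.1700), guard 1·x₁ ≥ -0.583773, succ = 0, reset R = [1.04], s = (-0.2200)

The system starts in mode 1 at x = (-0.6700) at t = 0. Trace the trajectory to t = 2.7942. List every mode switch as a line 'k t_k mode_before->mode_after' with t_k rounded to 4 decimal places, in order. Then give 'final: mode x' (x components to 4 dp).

1 1.2892 1->0
2 1.6997 0->1
final: 1 -1.4186

Mode 1: guard c·x = -0.5838 hit at Δt = 1.2892 (t = 1.2892), x⁻ = (-0.5838) → reset → x⁺ = (-0.8271), jump to mode 0
Mode 0: guard c·x = 2.0344 hit at Δt = 0.4105 (t = 1.6997), x⁻ = (-2.0344) → reset → x⁺ = (-1.9195), jump to mode 1
Mode 1: flow for 1.0945 to horizon, guard not reached → x = (-1.4186)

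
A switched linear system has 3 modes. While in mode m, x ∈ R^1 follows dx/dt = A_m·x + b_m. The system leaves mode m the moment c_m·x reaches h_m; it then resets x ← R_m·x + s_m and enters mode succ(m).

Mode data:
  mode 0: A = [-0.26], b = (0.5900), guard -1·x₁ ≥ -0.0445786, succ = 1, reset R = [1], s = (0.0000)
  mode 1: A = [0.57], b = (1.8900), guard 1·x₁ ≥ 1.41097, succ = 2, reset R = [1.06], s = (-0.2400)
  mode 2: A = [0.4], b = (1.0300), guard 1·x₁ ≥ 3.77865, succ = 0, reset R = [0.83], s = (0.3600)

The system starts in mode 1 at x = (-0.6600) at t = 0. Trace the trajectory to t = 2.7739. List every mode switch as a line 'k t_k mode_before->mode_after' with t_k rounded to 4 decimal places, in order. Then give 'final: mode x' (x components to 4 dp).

Mode 1: guard c·x = 1.4110 hit at Δt = 1.0114 (t = 1.0114), x⁻ = (1.4110) → reset → x⁺ = (1.2556), jump to mode 2
Mode 2: guard c·x = 3.7786 hit at Δt = 1.2650 (t = 2.2764), x⁻ = (3.7786) → reset → x⁺ = (3.4963), jump to mode 0
Mode 0: flow for 0.4975 to horizon, guard not reached → x = (3.3474)

1 1.0114 1->2
2 2.2764 2->0
final: 0 3.3474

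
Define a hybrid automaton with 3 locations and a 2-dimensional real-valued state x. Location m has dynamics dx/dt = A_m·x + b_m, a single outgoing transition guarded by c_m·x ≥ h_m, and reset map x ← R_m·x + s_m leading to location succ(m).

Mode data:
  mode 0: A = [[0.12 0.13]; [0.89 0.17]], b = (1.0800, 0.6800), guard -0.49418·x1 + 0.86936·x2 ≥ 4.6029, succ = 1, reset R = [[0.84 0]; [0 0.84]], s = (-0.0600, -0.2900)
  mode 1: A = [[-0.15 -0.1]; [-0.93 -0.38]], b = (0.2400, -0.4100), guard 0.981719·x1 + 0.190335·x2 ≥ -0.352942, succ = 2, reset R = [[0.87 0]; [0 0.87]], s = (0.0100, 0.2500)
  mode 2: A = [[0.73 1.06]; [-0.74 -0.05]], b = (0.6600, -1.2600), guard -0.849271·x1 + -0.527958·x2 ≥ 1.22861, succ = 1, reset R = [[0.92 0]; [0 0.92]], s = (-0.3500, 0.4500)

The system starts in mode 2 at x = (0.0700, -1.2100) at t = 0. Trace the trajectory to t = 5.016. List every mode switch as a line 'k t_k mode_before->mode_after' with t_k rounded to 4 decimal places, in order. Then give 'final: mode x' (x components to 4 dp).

Mode 2: guard c·x = 1.2286 hit at Δt = 0.4569 (t = 0.4569), x⁻ = (-0.3835, -1.7101) → reset → x⁺ = (-0.7029, -1.1233), jump to mode 1
Mode 1: guard c·x = -0.3529 hit at Δt = 1.2246 (t = 1.6815), x⁻ = (-0.2212, -0.7133) → reset → x⁺ = (-0.1825, -0.3706), jump to mode 2
Mode 2: guard c·x = 1.2286 hit at Δt = 0.9419 (t = 2.6234), x⁻ = (-0.6360, -1.3041) → reset → x⁺ = (-0.9351, -0.7498), jump to mode 1
Mode 1: guard c·x = -0.3529 hit at Δt = 1.6855 (t = 4.3089), x⁻ = (-0.3121, -0.2444) → reset → x⁺ = (-0.2616, 0.0374), jump to mode 2
Mode 2: flow for 0.7071 to horizon, guard not reached → x = (-0.1445, -0.7581)

1 0.4569 2->1
2 1.6815 1->2
3 2.6234 2->1
4 4.3089 1->2
final: 2 -0.1445 -0.7581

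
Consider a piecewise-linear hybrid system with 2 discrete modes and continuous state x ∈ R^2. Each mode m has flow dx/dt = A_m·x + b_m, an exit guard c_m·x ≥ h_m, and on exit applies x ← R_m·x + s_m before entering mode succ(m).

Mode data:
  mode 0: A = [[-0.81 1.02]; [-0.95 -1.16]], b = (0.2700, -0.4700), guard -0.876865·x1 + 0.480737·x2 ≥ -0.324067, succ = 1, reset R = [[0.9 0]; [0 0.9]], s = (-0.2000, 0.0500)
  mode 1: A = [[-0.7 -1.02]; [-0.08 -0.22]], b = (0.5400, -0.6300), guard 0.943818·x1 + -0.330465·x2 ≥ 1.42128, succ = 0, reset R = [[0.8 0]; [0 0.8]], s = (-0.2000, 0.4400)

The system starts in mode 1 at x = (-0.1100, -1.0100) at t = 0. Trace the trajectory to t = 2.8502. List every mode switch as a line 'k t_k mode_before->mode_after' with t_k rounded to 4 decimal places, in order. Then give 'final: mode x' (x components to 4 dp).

Mode 1: guard c·x = 1.4213 hit at Δt = 0.8201 (t = 0.8201), x⁻ = (1.0344, -1.3466) → reset → x⁺ = (0.6275, -0.6373), jump to mode 0
Mode 0: guard c·x = -0.3241 hit at Δt = 0.9231 (t = 1.7432), x⁻ = (0.0333, -0.6133) → reset → x⁺ = (-0.1700, -0.5020), jump to mode 1
Mode 1: flow for 1.1070 to horizon, guard not reached → x = (0.9760, -1.0477)

1 0.8201 1->0
2 1.7432 0->1
final: 1 0.9760 -1.0477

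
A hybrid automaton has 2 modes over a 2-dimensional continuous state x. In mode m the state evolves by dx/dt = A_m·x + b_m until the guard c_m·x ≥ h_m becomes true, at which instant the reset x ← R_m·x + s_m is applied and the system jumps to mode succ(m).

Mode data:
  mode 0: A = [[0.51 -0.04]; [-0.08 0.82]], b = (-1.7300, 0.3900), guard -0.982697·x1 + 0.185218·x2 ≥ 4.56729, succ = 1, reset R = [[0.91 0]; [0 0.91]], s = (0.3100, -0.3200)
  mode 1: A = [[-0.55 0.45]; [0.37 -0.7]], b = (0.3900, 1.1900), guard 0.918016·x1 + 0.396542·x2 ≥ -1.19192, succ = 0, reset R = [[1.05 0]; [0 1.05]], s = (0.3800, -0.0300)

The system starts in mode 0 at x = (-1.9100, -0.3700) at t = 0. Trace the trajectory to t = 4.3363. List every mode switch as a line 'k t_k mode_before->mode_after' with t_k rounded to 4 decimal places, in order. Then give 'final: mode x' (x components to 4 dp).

1 0.8179 0->1
2 2.2923 1->0
3 3.3685 0->1
final: 1 -1.6083 0.7059

Mode 0: guard c·x = 4.5673 hit at Δt = 0.8179 (t = 0.8179), x⁻ = (-4.6452, 0.0135) → reset → x⁺ = (-3.9171, -0.3077), jump to mode 1
Mode 1: guard c·x = -1.1919 hit at Δt = 1.4744 (t = 2.2923), x⁻ = (-1.3852, 0.2011) → reset → x⁺ = (-1.0745, 0.1812), jump to mode 0
Mode 0: guard c·x = 4.5673 hit at Δt = 1.0762 (t = 3.3685), x⁻ = (-4.3773, 1.4345) → reset → x⁺ = (-3.6734, 0.9854), jump to mode 1
Mode 1: flow for 0.9678 to horizon, guard not reached → x = (-1.6083, 0.7059)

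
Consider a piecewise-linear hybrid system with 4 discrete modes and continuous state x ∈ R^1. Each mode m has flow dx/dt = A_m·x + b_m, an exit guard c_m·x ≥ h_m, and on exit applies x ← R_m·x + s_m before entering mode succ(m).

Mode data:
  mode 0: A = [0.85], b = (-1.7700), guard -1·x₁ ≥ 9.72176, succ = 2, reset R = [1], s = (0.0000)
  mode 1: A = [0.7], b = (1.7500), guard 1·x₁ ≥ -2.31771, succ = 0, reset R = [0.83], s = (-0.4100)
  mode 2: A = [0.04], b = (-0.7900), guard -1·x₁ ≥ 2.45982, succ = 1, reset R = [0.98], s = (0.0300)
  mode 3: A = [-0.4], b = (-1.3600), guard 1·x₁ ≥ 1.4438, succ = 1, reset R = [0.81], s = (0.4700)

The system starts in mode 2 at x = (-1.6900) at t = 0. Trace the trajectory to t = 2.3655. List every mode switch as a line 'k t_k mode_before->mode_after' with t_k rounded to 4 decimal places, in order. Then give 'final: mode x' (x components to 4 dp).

Mode 2: guard c·x = 2.4598 hit at Δt = 0.8819 (t = 0.8819), x⁻ = (-2.4598) → reset → x⁺ = (-2.3806), jump to mode 1
Mode 1: guard c·x = -2.3177 hit at Δt = 0.6047 (t = 1.4866), x⁻ = (-2.3177) → reset → x⁺ = (-2.3337), jump to mode 0
Mode 0: flow for 0.8789 to horizon, guard not reached → x = (-7.2387)

1 0.8819 2->1
2 1.4866 1->0
final: 0 -7.2387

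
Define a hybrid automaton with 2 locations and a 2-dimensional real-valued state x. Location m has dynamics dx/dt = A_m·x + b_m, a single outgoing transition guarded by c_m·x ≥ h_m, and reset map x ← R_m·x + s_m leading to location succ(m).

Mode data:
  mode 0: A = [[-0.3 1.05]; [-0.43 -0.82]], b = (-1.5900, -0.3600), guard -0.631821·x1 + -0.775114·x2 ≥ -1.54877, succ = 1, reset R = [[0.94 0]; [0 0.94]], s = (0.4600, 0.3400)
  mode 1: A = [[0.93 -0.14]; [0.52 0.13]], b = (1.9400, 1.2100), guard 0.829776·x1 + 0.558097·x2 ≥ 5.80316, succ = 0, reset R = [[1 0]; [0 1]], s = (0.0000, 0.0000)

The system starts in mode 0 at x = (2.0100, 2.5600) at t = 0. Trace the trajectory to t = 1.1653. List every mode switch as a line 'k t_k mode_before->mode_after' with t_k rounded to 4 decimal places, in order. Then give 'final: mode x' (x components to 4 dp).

1 0.7613 0->1
final: 1 3.6837 2.1568

Mode 0: guard c·x = -1.5488 hit at Δt = 0.7613 (t = 0.7613), x⁻ = (1.5827, 0.7080) → reset → x⁺ = (1.9478, 1.0055), jump to mode 1
Mode 1: flow for 0.4040 to horizon, guard not reached → x = (3.6837, 2.1568)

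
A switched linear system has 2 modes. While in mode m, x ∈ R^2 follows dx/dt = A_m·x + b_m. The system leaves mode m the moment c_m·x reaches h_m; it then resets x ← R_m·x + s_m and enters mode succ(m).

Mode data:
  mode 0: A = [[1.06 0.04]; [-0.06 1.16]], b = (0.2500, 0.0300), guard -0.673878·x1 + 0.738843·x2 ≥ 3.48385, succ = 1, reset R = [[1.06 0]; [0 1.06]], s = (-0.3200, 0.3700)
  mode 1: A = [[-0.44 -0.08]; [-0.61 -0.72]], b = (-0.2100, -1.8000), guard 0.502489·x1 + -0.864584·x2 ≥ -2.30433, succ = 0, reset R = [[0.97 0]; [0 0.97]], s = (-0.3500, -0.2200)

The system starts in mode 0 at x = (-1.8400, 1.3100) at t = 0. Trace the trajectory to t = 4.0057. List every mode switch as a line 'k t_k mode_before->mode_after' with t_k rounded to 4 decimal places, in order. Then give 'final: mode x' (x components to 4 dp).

1 0.4257 0->1
2 1.3841 1->0
3 1.6746 0->1
4 2.7747 1->0
5 3.0310 0->1
final: 1 -3.1654 1.1039

Mode 0: guard c·x = 3.4838 hit at Δt = 0.4257 (t = 0.4257), x⁻ = (-2.7182, 2.2361) → reset → x⁺ = (-3.2013, 2.7402), jump to mode 1
Mode 1: guard c·x = -2.3043 hit at Δt = 0.9584 (t = 1.3841), x⁻ = (-2.3839, 1.2798) → reset → x⁺ = (-2.6624, 1.0214), jump to mode 0
Mode 0: guard c·x = 3.4838 hit at Δt = 0.2905 (t = 1.6746), x⁻ = (-3.5207, 1.5042) → reset → x⁺ = (-4.0519, 1.9644), jump to mode 1
Mode 1: guard c·x = -2.3043 hit at Δt = 1.1001 (t = 2.7747), x⁻ = (-2.7834, 1.0475) → reset → x⁺ = (-3.0499, 0.7961), jump to mode 0
Mode 0: guard c·x = 3.4838 hit at Δt = 0.2563 (t = 3.0310), x⁻ = (-3.9173, 1.1424) → reset → x⁺ = (-4.4723, 1.5810), jump to mode 1
Mode 1: flow for 0.9747 to horizon, guard not reached → x = (-3.1654, 1.1039)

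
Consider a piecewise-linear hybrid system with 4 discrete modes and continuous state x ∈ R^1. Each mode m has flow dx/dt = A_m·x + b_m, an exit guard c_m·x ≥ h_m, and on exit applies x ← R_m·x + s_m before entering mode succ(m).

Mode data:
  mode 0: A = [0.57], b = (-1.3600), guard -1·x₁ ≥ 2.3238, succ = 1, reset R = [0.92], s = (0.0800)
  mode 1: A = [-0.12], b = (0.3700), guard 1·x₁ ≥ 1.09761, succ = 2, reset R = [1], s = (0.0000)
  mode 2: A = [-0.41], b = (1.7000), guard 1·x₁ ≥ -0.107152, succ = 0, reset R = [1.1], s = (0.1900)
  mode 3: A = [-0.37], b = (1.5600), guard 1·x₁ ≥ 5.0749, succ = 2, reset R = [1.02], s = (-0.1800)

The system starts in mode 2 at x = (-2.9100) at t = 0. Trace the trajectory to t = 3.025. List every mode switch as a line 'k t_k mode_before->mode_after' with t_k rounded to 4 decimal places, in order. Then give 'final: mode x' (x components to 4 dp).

1 1.2346 2->0
2 2.4815 0->1
final: 1 -1.7333

Mode 2: guard c·x = -0.1072 hit at Δt = 1.2346 (t = 1.2346), x⁻ = (-0.1072) → reset → x⁺ = (0.0721), jump to mode 0
Mode 0: guard c·x = 2.3238 hit at Δt = 1.2469 (t = 2.4815), x⁻ = (-2.3238) → reset → x⁺ = (-2.0579), jump to mode 1
Mode 1: flow for 0.5435 to horizon, guard not reached → x = (-1.7333)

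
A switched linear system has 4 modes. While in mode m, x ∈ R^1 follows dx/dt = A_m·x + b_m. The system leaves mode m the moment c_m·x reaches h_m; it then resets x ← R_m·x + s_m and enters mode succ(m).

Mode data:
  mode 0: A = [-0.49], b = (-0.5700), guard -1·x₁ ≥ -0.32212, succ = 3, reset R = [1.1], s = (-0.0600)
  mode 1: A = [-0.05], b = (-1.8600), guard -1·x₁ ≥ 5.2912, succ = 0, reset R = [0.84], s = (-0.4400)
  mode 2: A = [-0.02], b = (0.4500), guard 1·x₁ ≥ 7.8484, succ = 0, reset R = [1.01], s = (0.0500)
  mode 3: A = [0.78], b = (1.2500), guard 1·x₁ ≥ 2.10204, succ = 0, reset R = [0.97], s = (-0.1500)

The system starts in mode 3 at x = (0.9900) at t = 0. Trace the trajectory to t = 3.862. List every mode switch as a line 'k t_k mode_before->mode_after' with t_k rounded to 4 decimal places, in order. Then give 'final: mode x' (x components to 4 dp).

Mode 3: guard c·x = 2.1020 hit at Δt = 0.4576 (t = 0.4576), x⁻ = (2.1020) → reset → x⁺ = (1.8890), jump to mode 0
Mode 0: guard c·x = -0.3221 hit at Δt = 1.4698 (t = 1.9274), x⁻ = (0.3221) → reset → x⁺ = (0.2943), jump to mode 3
Mode 3: guard c·x = 2.1020 hit at Δt = 0.8582 (t = 2.7856), x⁻ = (2.1020) → reset → x⁺ = (1.8890), jump to mode 0
Mode 0: flow for 1.0764 to horizon, guard not reached → x = (0.6379)

1 0.4576 3->0
2 1.9274 0->3
3 2.7856 3->0
final: 0 0.6379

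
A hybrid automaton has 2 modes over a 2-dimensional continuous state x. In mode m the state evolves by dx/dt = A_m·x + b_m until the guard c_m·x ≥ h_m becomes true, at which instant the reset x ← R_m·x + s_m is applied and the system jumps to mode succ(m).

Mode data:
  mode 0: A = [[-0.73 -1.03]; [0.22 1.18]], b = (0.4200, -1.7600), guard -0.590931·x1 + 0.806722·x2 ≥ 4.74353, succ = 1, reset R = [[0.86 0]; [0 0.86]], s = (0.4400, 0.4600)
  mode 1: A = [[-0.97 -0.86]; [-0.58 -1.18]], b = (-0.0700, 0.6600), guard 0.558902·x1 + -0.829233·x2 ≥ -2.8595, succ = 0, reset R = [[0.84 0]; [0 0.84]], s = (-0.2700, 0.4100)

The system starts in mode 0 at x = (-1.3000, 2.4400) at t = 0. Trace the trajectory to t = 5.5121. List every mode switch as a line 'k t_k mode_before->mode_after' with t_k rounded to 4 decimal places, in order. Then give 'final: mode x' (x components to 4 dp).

1 1.0435 0->1
2 2.6161 1->0
3 4.5754 0->1
final: 1 -2.3882 2.3505

Mode 0: guard c·x = 4.7435 hit at Δt = 1.0435 (t = 1.0435), x⁻ = (-2.6706, 3.9238) → reset → x⁺ = (-1.8567, 3.8345), jump to mode 1
Mode 1: guard c·x = -2.8595 hit at Δt = 1.5726 (t = 2.6161), x⁻ = (-2.1535, 1.9969) → reset → x⁺ = (-2.0789, 2.0874), jump to mode 0
Mode 0: guard c·x = 4.7435 hit at Δt = 1.9593 (t = 4.5754), x⁻ = (-3.0572, 3.6406) → reset → x⁺ = (-2.1892, 3.5909), jump to mode 1
Mode 1: flow for 0.9367 to horizon, guard not reached → x = (-2.3882, 2.3505)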